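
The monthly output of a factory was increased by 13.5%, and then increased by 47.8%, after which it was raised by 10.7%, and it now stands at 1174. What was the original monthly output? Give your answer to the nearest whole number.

632

The overall multiplier applied was 1.135 × 1.478 × 1.107 = 1.85702571.
So the original monthly output was 1174 ÷ 1.85702571 ≈ 632.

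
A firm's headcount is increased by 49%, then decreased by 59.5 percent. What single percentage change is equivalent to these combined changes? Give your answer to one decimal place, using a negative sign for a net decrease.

-39.7%

A 49% increase multiplies by 1.49.
Then a 59.5% decrease: 1.49 × 0.405 = 0.60345.
Overall factor 0.60345, i.e. -39.7%.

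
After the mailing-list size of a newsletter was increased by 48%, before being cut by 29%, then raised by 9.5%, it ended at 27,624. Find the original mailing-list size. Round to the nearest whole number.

Undoing the 9.5% increase: 27,624 ÷ 1.095 ≈ 25227.39726.
Undoing the 29% decrease: 25227.39726 ÷ 0.71 ≈ 35531.545437.
Undoing the 48% increase: 35531.545437 ÷ 1.48 ≈ 24,008.

24,008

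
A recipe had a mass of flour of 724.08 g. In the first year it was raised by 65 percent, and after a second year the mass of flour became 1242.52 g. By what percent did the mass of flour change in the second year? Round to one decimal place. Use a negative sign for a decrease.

4.0%

After the first year: 724.08 × 1.65 = 1194.732.
Second-year multiplier: 1242.52 ÷ 1194.732 ≈ 1.04.
That is a change of 4.0%.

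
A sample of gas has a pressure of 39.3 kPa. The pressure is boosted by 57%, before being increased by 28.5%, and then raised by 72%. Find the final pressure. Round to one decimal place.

After the 57% increase: 39.3 × 1.57 = 61.701.
Apply the 28.5% increase: 61.701 × 1.285 = 79.285785.
After the 72% increase: 79.285785 × 1.72 = 136.3715502 ≈ 136.4.

136.4 kPa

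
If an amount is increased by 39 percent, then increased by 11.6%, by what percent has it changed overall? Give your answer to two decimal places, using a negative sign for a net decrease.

The combined multiplier is 1.39 × 1.116 = 1.55124.
That corresponds to an increase of 55.12%.

55.12%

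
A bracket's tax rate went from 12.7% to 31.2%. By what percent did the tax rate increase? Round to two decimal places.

145.67%

The change is 31.2 − 12.7 = 18.5 percentage points.
Relative to the original 12.7%, that is 18.5 ÷ 12.7 ≈ 145.67%.
So the tax rate rose by 145.67%.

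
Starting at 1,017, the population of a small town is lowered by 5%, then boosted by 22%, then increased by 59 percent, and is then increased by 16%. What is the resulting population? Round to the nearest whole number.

Apply the 5% decrease: 1,017 × 0.95 = 966.15.
22% increase: 966.15 × 1.22 = 1178.703.
After the 59% increase: 1178.703 × 1.59 = 1874.13777.
Apply the 16% increase: 1874.13777 × 1.16 = 2173.9998132 ≈ 2,174.

2,174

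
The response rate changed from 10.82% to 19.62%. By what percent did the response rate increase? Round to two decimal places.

The change is 19.62 − 10.82 = 8.80 percentage points.
Relative to the original 10.82%, that is 8.80 ÷ 10.82 ≈ 81.33%.
So the response rate rose by 81.33%.

81.33%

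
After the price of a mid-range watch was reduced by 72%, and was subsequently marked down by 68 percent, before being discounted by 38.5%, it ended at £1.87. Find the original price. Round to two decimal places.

Undoing the 38.5% decrease: £1.87 ÷ 0.615 ≈ £3.04065.
Undoing the 68% decrease: £3.04065 ÷ 0.32 ≈ £9.502031.
Undoing the 72% decrease: £9.502031 ÷ 0.28 ≈ £33.94.

£33.94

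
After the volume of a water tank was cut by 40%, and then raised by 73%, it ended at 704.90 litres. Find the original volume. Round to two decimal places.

679.09 litres

The overall multiplier applied was 0.6 × 1.73 = 1.038.
So the original volume was 704.90 ÷ 1.038 ≈ 679.09 litres.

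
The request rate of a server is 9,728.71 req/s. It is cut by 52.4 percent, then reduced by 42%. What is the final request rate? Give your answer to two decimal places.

Each change multiplies by a factor: 0.476 × 0.58 = 0.27608.
9,728.71 × 0.27608 = 2685.9022568 ≈ 2,685.90.

2,685.90 req/s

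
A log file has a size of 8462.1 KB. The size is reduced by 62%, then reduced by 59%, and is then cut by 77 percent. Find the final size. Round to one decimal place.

303.2 KB

Each change multiplies by a factor: 0.38 × 0.41 × 0.23 = 0.035834.
8462.1 × 0.035834 = 303.2308914 ≈ 303.2.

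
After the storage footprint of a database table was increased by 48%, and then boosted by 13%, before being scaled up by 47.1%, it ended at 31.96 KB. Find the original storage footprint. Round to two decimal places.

The overall multiplier applied was 1.48 × 1.13 × 1.471 = 2.4601004.
So the original storage footprint was 31.96 ÷ 2.4601004 ≈ 12.99 KB.

12.99 KB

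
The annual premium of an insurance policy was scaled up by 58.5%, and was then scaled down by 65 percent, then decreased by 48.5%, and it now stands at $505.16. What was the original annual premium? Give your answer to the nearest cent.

Undoing the 48.5% decrease: $505.16 ÷ 0.515 ≈ $980.893204.
Undoing the 65% decrease: $980.893204 ÷ 0.35 ≈ $2802.552011.
Undoing the 58.5% increase: $2802.552011 ÷ 1.585 ≈ $1768.17.

$1768.17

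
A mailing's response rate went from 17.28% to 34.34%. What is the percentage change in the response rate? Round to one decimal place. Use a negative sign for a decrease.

The change is 34.34 − 17.28 = 17.06 percentage points.
Relative to the original 17.28%, that is 17.06 ÷ 17.28 ≈ 98.7%.

98.7%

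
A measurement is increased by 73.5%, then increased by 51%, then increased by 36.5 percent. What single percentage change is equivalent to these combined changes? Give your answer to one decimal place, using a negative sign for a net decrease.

A 73.5% increase multiplies by 1.735.
Then a 51% increase: 1.735 × 1.51 = 2.61985.
Then a 36.5% increase: 2.61985 × 1.365 = 3.57609525.
Overall factor 3.57609525, i.e. 257.6%.

257.6%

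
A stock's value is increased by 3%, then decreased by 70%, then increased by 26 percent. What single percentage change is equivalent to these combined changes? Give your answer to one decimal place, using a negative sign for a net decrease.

-61.1%

The combined multiplier is 1.03 × 0.3 × 1.26 = 0.38934.
That corresponds to a decrease of 61.1%.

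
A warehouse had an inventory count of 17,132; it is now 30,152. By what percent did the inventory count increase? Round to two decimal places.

76.00%

Change: 30,152 − 17,132 = 13,020.
Relative to the original: 13,020 ÷ 17,132 ≈ 76.00%.
So the inventory count increased by 76.00%.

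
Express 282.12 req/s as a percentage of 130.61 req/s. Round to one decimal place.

282.12 req/s ÷ 130.61 req/s ≈ 216.0%.

216.0%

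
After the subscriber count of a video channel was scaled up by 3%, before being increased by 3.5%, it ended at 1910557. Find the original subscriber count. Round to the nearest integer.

The overall multiplier applied was 1.03 × 1.035 = 1.06605.
So the original subscriber count was 1910557 ÷ 1.06605 ≈ 1792183.

1792183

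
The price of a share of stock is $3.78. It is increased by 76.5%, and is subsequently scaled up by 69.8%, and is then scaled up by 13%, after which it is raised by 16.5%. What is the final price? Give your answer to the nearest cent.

Apply the 76.5% increase: $3.78 × 1.765 = $6.6717.
69.8% increase: $6.6717 × 1.698 = $11.3285466.
13% increase: $11.3285466 × 1.13 = $12.801257658.
After the 16.5% increase: $12.801257658 × 1.165 = $14.91346517157 ≈ $14.91.

$14.91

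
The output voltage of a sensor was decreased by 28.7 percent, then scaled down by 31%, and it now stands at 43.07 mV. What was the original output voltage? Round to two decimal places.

87.55 mV

Undoing the 31% decrease: 43.07 ÷ 0.69 ≈ 62.42029.
Undoing the 28.7% decrease: 62.42029 ÷ 0.713 ≈ 87.55 mV.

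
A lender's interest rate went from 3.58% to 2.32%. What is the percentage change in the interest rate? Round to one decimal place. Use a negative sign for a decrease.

The change is 2.32 − 3.58 = -1.26 percentage points.
Relative to the original 3.58%, that is -1.26 ÷ 3.58 ≈ -35.2%.

-35.2%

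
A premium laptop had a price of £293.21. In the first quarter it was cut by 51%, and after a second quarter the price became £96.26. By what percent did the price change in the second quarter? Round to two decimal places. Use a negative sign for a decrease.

After the first quarter: £293.21 × 0.49 = £143.6729.
Second-quarter multiplier: £96.26 ÷ £143.6729 ≈ 0.669994.
That is a change of -33.00%.

-33.00%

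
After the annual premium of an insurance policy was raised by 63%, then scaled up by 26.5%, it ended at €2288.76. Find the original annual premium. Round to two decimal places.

The overall multiplier applied was 1.63 × 1.265 = 2.06195.
So the original annual premium was €2288.76 ÷ 2.06195 ≈ €1110.00.

€1110.00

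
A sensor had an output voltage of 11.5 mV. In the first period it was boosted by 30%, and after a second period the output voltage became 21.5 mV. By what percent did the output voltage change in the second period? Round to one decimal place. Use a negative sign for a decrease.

After the first period: 11.5 × 1.3 = 14.95.
Second-period multiplier: 21.5 ÷ 14.95 ≈ 1.43813.
That is a change of 43.8%.

43.8%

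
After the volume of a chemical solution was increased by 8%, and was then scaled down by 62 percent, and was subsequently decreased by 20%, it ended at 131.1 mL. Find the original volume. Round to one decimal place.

399.3 mL

Undoing the 20% decrease: 131.1 ÷ 0.8 = 163.875.
Undoing the 62% decrease: 163.875 ÷ 0.38 = 431.25.
Undoing the 8% increase: 431.25 ÷ 1.08 ≈ 399.3 mL.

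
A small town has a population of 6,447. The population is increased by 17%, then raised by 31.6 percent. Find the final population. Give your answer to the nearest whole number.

17% increase: 6,447 × 1.17 = 7542.99.
31.6% increase: 7542.99 × 1.316 = 9926.57484 ≈ 9,927.

9,927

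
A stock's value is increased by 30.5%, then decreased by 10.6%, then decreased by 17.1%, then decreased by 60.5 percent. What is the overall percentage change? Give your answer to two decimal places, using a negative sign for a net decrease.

A 30.5% increase multiplies by 1.305.
Then a 10.6% decrease: 1.305 × 0.894 = 1.16667.
Then a 17.1% decrease: 1.16667 × 0.829 = 0.96716943.
Then a 60.5% decrease: 0.96716943 × 0.395 = 0.38203192485.
Overall factor 0.38203192485, i.e. -61.80%.

-61.80%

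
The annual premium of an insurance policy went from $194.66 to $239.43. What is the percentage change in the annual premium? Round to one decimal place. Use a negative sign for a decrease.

23.0%

Change: $239.43 − $194.66 = $44.77.
Relative to the original: $44.77 ÷ $194.66 ≈ 23.0%.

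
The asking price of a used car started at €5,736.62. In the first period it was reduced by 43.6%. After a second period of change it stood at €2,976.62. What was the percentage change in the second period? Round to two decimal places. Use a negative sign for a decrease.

-8.00%

After the first period: €5,736.62 × 0.564 = €3235.45368.
Second-period multiplier: €2,976.62 ÷ €3235.45368 ≈ 0.920001.
That is a change of -8.00%.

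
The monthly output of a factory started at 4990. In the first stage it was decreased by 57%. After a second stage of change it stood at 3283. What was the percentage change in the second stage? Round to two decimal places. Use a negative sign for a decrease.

53.00%

After the first stage: 4990 × 0.43 = 2145.7.
Second-stage multiplier: 3283 ÷ 2145.7 ≈ 1.530037.
That is a change of 53.00%.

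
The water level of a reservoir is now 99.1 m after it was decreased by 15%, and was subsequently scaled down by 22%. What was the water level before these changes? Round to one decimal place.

149.5 m

The overall multiplier applied was 0.85 × 0.78 = 0.663.
So the original water level was 99.1 ÷ 0.663 ≈ 149.5 m.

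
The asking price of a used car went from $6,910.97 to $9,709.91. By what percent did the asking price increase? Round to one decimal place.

Change: $9,709.91 − $6,910.97 = $2,798.94.
Relative to the original: $2,798.94 ÷ $6,910.97 ≈ 40.5%.
So the asking price increased by 40.5%.

40.5%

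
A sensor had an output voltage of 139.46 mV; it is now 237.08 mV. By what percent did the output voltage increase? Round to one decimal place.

70.0%

Change: 237.08 − 139.46 = 97.62.
Relative to the original: 97.62 ÷ 139.46 ≈ 70.0%.
So the output voltage increased by 70.0%.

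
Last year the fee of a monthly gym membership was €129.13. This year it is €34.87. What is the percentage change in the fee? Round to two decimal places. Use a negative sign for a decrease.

Change: €34.87 − €129.13 = -€94.26.
Relative to the original: -€94.26 ÷ €129.13 ≈ -73.00%.

-73.00%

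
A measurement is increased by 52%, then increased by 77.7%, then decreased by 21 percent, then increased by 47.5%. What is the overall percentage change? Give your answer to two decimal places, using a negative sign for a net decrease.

214.74%

A 52% increase multiplies by 1.52.
Then a 77.7% increase: 1.52 × 1.777 = 2.70104.
Then a 21% decrease: 2.70104 × 0.79 = 2.1338216.
Then a 47.5% increase: 2.1338216 × 1.475 = 3.14738686.
Overall factor 3.14738686, i.e. 214.74%.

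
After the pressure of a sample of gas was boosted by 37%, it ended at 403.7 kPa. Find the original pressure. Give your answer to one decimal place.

294.7 kPa

The overall multiplier applied was 1.37.
So the original pressure was 403.7 ÷ 1.37 ≈ 294.7 kPa.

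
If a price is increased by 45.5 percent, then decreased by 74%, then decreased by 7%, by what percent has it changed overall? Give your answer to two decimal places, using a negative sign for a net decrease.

The combined multiplier is 1.455 × 0.26 × 0.93 = 0.351819.
That corresponds to a decrease of 64.82%.

-64.82%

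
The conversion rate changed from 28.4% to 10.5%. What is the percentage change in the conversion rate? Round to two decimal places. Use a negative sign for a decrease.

-63.03%

The change is 10.5 − 28.4 = -17.9 percentage points.
Relative to the original 28.4%, that is -17.9 ÷ 28.4 ≈ -63.03%.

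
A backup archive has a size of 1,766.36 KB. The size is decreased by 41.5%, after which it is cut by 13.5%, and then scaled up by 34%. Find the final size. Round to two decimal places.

Each change multiplies by a factor: 0.585 × 0.865 × 1.34 = 0.6780735.
1,766.36 × 0.6780735 = 1197.72190746 ≈ 1,197.72.

1,197.72 KB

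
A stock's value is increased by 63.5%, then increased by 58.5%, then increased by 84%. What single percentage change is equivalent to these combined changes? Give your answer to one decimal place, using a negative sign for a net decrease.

A 63.5% increase multiplies by 1.635.
Then a 58.5% increase: 1.635 × 1.585 = 2.591475.
Then an 84% increase: 2.591475 × 1.84 = 4.768314.
Overall factor 4.768314, i.e. 376.8%.

376.8%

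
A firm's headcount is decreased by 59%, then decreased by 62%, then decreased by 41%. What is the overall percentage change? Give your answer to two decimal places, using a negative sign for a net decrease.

-90.81%

The combined multiplier is 0.41 × 0.38 × 0.59 = 0.091922.
That corresponds to a decrease of 90.81%.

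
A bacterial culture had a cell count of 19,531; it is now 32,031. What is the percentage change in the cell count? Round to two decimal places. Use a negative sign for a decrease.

64.00%

Change: 32,031 − 19,531 = 12,500.
Relative to the original: 12,500 ÷ 19,531 ≈ 64.00%.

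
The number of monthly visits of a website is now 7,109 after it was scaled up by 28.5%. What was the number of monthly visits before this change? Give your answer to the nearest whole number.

The overall multiplier applied was 1.285.
So the original number of monthly visits was 7,109 ÷ 1.285 ≈ 5,532.

5,532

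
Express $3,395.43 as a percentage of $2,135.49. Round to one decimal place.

159.0%

$3,395.43 ÷ $2,135.49 ≈ 159.0%.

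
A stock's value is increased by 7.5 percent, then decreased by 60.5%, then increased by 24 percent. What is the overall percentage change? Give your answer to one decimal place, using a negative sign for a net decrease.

-47.3%

A 7.5% increase multiplies by 1.075.
Then a 60.5% decrease: 1.075 × 0.395 = 0.424625.
Then a 24% increase: 0.424625 × 1.24 = 0.526535.
Overall factor 0.526535, i.e. -47.3%.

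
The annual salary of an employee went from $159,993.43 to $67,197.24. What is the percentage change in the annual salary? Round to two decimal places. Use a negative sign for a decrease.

Change: $67,197.24 − $159,993.43 = -$92,796.19.
Relative to the original: -$92,796.19 ÷ $159,993.43 ≈ -58.00%.

-58.00%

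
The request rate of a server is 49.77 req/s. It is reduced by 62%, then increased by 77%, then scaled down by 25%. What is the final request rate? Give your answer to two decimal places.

Each change multiplies by a factor: 0.38 × 1.77 × 0.75 = 0.50445.
49.77 × 0.50445 = 25.1064765 ≈ 25.11.

25.11 req/s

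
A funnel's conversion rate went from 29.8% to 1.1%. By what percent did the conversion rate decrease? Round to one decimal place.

96.3%

The change is 1.1 − 29.8 = -28.7 percentage points.
Relative to the original 29.8%, that is -28.7 ÷ 29.8 ≈ -96.3%.
So the conversion rate fell by 96.3%.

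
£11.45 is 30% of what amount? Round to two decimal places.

£38.17

£11.45 ÷ 0.3 ≈ £38.17.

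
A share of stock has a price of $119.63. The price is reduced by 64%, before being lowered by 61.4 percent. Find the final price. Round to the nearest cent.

After the 64% decrease: $119.63 × 0.36 = $43.0668.
After the 61.4% decrease: $43.0668 × 0.386 = $16.6237848 ≈ $16.62.

$16.62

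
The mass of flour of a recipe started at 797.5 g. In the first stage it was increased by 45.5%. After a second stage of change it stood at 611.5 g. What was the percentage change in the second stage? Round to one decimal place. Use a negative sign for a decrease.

-47.3%

After the first stage: 797.5 × 1.455 = 1160.3625.
Second-stage multiplier: 611.5 ÷ 1160.3625 ≈ 0.52699.
That is a change of -47.3%.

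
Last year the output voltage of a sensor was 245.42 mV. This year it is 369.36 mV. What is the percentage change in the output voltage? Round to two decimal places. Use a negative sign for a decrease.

50.50%

Change: 369.36 − 245.42 = 123.94.
Relative to the original: 123.94 ÷ 245.42 ≈ 50.50%.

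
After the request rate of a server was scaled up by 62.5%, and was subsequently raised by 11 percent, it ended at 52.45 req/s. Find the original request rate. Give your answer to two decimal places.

Undoing the 11% increase: 52.45 ÷ 1.11 ≈ 47.252252.
Undoing the 62.5% increase: 47.252252 ÷ 1.625 ≈ 29.08 req/s.

29.08 req/s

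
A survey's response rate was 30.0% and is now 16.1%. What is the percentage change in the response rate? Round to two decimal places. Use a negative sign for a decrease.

-46.33%

The change is 16.1 − 30.0 = -13.9 percentage points.
Relative to the original 30.0%, that is -13.9 ÷ 30.0 ≈ -46.33%.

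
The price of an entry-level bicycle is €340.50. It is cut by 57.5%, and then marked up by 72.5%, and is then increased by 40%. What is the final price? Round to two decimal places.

€349.48

57.5% decrease: €340.50 × 0.425 = €144.7125.
72.5% increase: €144.7125 × 1.725 = €249.6290625.
After the 40% increase: €249.6290625 × 1.4 = €349.4806875 ≈ €349.48.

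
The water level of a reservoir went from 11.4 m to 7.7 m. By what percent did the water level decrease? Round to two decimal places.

Change: 7.7 − 11.4 = -3.7.
Relative to the original: -3.7 ÷ 11.4 ≈ -32.46%.
So the water level decreased by 32.46%.

32.46%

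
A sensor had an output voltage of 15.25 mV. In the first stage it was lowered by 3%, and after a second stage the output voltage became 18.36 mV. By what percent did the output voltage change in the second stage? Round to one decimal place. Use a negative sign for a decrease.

After the first stage: 15.25 × 0.97 = 14.7925.
Second-stage multiplier: 18.36 ÷ 14.7925 ≈ 1.24117.
That is a change of 24.1%.

24.1%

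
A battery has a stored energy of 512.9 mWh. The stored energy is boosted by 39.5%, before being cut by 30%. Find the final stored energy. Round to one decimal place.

500.8 mWh

Apply the 39.5% increase: 512.9 × 1.395 = 715.4955.
After the 30% decrease: 715.4955 × 0.7 = 500.84685 ≈ 500.8.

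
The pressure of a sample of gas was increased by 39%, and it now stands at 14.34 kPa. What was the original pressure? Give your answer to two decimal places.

The overall multiplier applied was 1.39.
So the original pressure was 14.34 ÷ 1.39 ≈ 10.32 kPa.

10.32 kPa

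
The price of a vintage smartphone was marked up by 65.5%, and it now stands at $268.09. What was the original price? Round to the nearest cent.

$161.99

The overall multiplier applied was 1.655.
So the original price was $268.09 ÷ 1.655 ≈ $161.99.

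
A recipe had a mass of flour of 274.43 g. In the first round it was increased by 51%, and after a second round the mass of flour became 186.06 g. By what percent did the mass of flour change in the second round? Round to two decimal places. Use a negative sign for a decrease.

-55.10%

After the first round: 274.43 × 1.51 = 414.3893.
Second-round multiplier: 186.06 ÷ 414.3893 ≈ 0.448998.
That is a change of -55.10%.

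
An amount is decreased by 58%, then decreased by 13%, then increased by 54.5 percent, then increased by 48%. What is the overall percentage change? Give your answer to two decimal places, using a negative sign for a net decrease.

-16.45%

The combined multiplier is 0.42 × 0.87 × 1.545 × 1.48 = 0.83552364.
That corresponds to a decrease of 16.45%.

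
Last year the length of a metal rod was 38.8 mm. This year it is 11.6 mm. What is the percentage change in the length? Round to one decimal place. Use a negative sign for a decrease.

-70.1%

Change: 11.6 − 38.8 = -27.2.
Relative to the original: -27.2 ÷ 38.8 ≈ -70.1%.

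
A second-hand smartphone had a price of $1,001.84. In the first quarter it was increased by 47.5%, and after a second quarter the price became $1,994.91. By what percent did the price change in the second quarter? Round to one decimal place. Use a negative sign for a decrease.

After the first quarter: $1,001.84 × 1.475 = $1477.714.
Second-quarter multiplier: $1,994.91 ÷ $1477.714 ≈ 1.35.
That is a change of 35.0%.

35.0%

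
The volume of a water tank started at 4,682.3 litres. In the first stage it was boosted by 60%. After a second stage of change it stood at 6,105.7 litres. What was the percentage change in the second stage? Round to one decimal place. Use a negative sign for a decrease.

-18.5%

After the first stage: 4,682.3 × 1.6 = 7491.68.
Second-stage multiplier: 6,105.7 ÷ 7491.68 ≈ 0.815.
That is a change of -18.5%.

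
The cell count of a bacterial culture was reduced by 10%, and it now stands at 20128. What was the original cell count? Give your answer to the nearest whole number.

22364

The overall multiplier applied was 0.9.
So the original cell count was 20128 ÷ 0.9 ≈ 22364.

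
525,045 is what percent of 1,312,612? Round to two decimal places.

525,045 ÷ 1,312,612 ≈ 40.00%.

40.00%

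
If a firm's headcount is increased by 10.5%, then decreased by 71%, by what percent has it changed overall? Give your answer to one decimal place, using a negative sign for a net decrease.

The combined multiplier is 1.105 × 0.29 = 0.32045.
That corresponds to a decrease of 68.0%.

-68.0%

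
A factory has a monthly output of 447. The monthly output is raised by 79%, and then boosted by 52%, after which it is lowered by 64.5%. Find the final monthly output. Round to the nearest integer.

432

79% increase: 447 × 1.79 = 800.13.
52% increase: 800.13 × 1.52 = 1216.1976.
After the 64.5% decrease: 1216.1976 × 0.355 = 431.750148 ≈ 432.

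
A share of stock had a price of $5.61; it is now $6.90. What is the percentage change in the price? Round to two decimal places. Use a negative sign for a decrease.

22.99%

Change: $6.90 − $5.61 = $1.29.
Relative to the original: $1.29 ÷ $5.61 ≈ 22.99%.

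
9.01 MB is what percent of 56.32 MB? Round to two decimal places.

9.01 MB ÷ 56.32 MB ≈ 16.00%.

16.00%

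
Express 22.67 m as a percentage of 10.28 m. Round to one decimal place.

22.67 m ÷ 10.28 m ≈ 220.5%.

220.5%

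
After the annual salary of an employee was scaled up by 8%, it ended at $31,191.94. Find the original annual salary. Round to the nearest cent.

The overall multiplier applied was 1.08.
So the original annual salary was $31,191.94 ÷ 1.08 ≈ $28,881.43.

$28,881.43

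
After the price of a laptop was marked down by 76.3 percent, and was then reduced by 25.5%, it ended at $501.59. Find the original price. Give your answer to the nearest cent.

$2,840.82

Undoing the 25.5% decrease: $501.59 ÷ 0.745 ≈ $673.275168.
Undoing the 76.3% decrease: $673.275168 ÷ 0.237 ≈ $2,840.82.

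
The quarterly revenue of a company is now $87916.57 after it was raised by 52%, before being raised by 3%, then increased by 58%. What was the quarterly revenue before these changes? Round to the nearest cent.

The overall multiplier applied was 1.52 × 1.03 × 1.58 = 2.473648.
So the original quarterly revenue was $87916.57 ÷ 2.473648 ≈ $35541.26.

$35541.26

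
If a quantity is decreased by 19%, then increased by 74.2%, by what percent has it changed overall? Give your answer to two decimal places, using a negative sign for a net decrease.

41.10%

A 19% decrease multiplies by 0.81.
Then a 74.2% increase: 0.81 × 1.742 = 1.41102.
Overall factor 1.41102, i.e. 41.10%.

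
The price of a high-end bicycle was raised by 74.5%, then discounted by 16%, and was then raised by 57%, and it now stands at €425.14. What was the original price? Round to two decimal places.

Undoing the 57% increase: €425.14 ÷ 1.57 ≈ €270.789809.
Undoing the 16% decrease: €270.789809 ÷ 0.84 ≈ €322.36882.
Undoing the 74.5% increase: €322.36882 ÷ 1.745 ≈ €184.74.

€184.74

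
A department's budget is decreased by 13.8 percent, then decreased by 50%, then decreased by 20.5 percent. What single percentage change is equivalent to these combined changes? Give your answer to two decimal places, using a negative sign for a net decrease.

-65.74%

A 13.8% decrease multiplies by 0.862.
Then a 50% decrease: 0.862 × 0.5 = 0.431.
Then a 20.5% decrease: 0.431 × 0.795 = 0.342645.
Overall factor 0.342645, i.e. -65.74%.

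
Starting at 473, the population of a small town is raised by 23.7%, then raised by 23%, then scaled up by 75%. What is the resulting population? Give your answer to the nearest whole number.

After the 23.7% increase: 473 × 1.237 = 585.101.
23% increase: 585.101 × 1.23 = 719.67423.
After the 75% increase: 719.67423 × 1.75 = 1259.4299025 ≈ 1259.

1259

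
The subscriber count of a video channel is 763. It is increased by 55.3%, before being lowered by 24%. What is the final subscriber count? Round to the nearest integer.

Each change multiplies by a factor: 1.553 × 0.76 = 1.18028.
763 × 1.18028 = 900.55364 ≈ 901.

901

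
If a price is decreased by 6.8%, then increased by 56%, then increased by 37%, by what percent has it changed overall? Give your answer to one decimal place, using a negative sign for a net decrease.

99.2%

The combined multiplier is 0.932 × 1.56 × 1.37 = 1.9918704.
That corresponds to an increase of 99.2%.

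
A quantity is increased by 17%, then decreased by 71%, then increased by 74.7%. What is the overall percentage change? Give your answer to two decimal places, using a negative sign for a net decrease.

-40.72%

The combined multiplier is 1.17 × 0.29 × 1.747 = 0.5927571.
That corresponds to a decrease of 40.72%.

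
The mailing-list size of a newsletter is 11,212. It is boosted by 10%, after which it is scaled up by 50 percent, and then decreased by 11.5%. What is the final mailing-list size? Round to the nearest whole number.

10% increase: 11,212 × 1.1 = 12333.2.
Apply the 50% increase: 12333.2 × 1.5 = 18499.8.
Apply the 11.5% decrease: 18499.8 × 0.885 = 16372.323 ≈ 16,372.

16,372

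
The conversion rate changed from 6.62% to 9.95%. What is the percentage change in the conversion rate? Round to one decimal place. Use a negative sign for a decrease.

The change is 9.95 − 6.62 = 3.33 percentage points.
Relative to the original 6.62%, that is 3.33 ÷ 6.62 ≈ 50.3%.

50.3%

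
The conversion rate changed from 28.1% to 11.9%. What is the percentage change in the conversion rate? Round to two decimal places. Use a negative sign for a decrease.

The change is 11.9 − 28.1 = -16.2 percentage points.
Relative to the original 28.1%, that is -16.2 ÷ 28.1 ≈ -57.65%.

-57.65%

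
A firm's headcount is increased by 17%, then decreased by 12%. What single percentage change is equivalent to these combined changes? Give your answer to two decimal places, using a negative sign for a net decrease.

2.96%

A 17% increase multiplies by 1.17.
Then a 12% decrease: 1.17 × 0.88 = 1.0296.
Overall factor 1.0296, i.e. 2.96%.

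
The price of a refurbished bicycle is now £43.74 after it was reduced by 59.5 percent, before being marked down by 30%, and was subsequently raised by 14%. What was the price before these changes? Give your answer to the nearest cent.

£135.34

The overall multiplier applied was 0.405 × 0.7 × 1.14 = 0.32319.
So the original price was £43.74 ÷ 0.32319 ≈ £135.34.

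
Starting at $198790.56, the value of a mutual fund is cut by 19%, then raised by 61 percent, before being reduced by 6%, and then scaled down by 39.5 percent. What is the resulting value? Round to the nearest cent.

Apply the 19% decrease: $198790.56 × 0.81 = $161020.3536.
Apply the 61% increase: $161020.3536 × 1.61 = $259242.769296.
After the 6% decrease: $259242.769296 × 0.94 = $243688.20313824.
39.5% decrease: $243688.20313824 × 0.605 = $147431.3628986352 ≈ $147431.36.

$147431.36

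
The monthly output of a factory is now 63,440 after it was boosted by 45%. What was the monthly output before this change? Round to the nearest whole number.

43,752

The overall multiplier applied was 1.45.
So the original monthly output was 63,440 ÷ 1.45 ≈ 43,752.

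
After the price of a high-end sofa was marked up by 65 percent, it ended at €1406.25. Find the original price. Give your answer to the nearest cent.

The overall multiplier applied was 1.65.
So the original price was €1406.25 ÷ 1.65 ≈ €852.27.

€852.27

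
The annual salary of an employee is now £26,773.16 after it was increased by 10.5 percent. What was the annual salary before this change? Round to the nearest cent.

£24,229.10

The overall multiplier applied was 1.105.
So the original annual salary was £26,773.16 ÷ 1.105 ≈ £24,229.10.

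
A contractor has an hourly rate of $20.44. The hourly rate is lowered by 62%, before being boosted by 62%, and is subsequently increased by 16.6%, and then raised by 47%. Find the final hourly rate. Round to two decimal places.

Each change multiplies by a factor: 0.38 × 1.62 × 1.166 × 1.47 = 1.055150712.
$20.44 × 1.055150712 = $21.56728055328 ≈ $21.57.

$21.57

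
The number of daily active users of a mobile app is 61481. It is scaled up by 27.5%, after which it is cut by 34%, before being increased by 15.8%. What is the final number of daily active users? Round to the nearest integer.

59911

After the 27.5% increase: 61481 × 1.275 = 78388.275.
After the 34% decrease: 78388.275 × 0.66 = 51736.2615.
After the 15.8% increase: 51736.2615 × 1.158 = 59910.590817 ≈ 59911.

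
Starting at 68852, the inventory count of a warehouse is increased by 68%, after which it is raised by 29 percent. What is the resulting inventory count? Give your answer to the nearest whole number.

After the 68% increase: 68852 × 1.68 = 115671.36.
Apply the 29% increase: 115671.36 × 1.29 = 149216.0544 ≈ 149216.

149216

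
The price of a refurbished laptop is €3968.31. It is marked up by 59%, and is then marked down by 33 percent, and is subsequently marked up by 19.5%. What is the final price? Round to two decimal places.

€5051.79

Each change multiplies by a factor: 1.59 × 0.67 × 1.195 = 1.2730335.
€3968.31 × 1.2730335 = €5051.791568385 ≈ €5051.79.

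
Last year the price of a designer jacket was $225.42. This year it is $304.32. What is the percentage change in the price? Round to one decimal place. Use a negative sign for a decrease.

35.0%

Change: $304.32 − $225.42 = $78.90.
Relative to the original: $78.90 ÷ $225.42 ≈ 35.0%.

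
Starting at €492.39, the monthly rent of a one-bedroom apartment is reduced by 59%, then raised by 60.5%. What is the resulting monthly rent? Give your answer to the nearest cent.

Each change multiplies by a factor: 0.41 × 1.605 = 0.65805.
€492.39 × 0.65805 = €324.0172395 ≈ €324.02.

€324.02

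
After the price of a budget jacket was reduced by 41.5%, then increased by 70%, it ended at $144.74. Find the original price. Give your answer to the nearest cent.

Undoing the 70% increase: $144.74 ÷ 1.7 ≈ $85.141176.
Undoing the 41.5% decrease: $85.141176 ÷ 0.585 ≈ $145.54.

$145.54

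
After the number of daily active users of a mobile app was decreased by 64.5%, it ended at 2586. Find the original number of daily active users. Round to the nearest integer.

7285

The overall multiplier applied was 0.355.
So the original number of daily active users was 2586 ÷ 0.355 ≈ 7285.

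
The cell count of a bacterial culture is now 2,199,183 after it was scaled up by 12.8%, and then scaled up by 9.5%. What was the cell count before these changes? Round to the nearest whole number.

1,780,484

The overall multiplier applied was 1.128 × 1.095 = 1.23516.
So the original cell count was 2,199,183 ÷ 1.23516 ≈ 1,780,484.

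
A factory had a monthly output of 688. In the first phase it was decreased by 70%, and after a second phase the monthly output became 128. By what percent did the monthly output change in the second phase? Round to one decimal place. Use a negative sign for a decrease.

-38.0%

After the first phase: 688 × 0.3 = 206.4.
Second-phase multiplier: 128 ÷ 206.4 ≈ 0.62016.
That is a change of -38.0%.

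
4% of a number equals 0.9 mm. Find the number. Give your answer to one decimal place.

22.5 mm

0.9 mm ÷ 0.04 = 22.5 mm.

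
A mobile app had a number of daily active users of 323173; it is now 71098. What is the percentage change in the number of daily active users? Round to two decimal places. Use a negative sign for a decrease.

-78.00%

Change: 71098 − 323173 = -252075.
Relative to the original: -252075 ÷ 323173 ≈ -78.00%.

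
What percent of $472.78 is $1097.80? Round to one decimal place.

232.2%

$1097.80 ÷ $472.78 ≈ 232.2%.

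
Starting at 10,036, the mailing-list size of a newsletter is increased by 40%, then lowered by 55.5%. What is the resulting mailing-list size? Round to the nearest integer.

After the 40% increase: 10,036 × 1.4 = 14050.4.
Apply the 55.5% decrease: 14050.4 × 0.445 = 6252.428 ≈ 6,252.

6,252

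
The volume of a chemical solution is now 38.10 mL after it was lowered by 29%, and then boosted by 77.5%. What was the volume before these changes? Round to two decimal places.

Undoing the 77.5% increase: 38.10 ÷ 1.775 ≈ 21.464789.
Undoing the 29% decrease: 21.464789 ÷ 0.71 ≈ 30.23 mL.

30.23 mL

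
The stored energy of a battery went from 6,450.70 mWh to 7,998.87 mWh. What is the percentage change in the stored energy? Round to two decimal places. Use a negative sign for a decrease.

Change: 7,998.87 − 6,450.70 = 1,548.17.
Relative to the original: 1,548.17 ÷ 6,450.70 ≈ 24.00%.

24.00%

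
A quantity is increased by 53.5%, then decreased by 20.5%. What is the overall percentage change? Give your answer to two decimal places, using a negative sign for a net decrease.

A 53.5% increase multiplies by 1.535.
Then a 20.5% decrease: 1.535 × 0.795 = 1.220325.
Overall factor 1.220325, i.e. 22.03%.

22.03%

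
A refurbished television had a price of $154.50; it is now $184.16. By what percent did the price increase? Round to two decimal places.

Change: $184.16 − $154.50 = $29.66.
Relative to the original: $29.66 ÷ $154.50 ≈ 19.20%.
So the price increased by 19.20%.

19.20%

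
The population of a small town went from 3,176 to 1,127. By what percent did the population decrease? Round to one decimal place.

Change: 1,127 − 3,176 = -2,049.
Relative to the original: -2,049 ÷ 3,176 ≈ -64.5%.
So the population decreased by 64.5%.

64.5%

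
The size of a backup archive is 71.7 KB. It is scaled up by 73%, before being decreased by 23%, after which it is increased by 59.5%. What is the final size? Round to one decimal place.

73% increase: 71.7 × 1.73 = 124.041.
23% decrease: 124.041 × 0.77 = 95.51157.
Apply the 59.5% increase: 95.51157 × 1.595 = 152.34095415 ≈ 152.3.

152.3 KB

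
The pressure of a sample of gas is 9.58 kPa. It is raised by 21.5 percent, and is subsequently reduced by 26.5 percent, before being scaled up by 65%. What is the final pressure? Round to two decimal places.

14.12 kPa

Each change multiplies by a factor: 1.215 × 0.735 × 1.65 = 1.47349125.
9.58 × 1.47349125 = 14.116046175 ≈ 14.12.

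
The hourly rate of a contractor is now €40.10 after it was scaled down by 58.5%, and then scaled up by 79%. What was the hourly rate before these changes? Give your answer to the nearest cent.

Undoing the 79% increase: €40.10 ÷ 1.79 ≈ €22.402235.
Undoing the 58.5% decrease: €22.402235 ÷ 0.415 ≈ €53.98.

€53.98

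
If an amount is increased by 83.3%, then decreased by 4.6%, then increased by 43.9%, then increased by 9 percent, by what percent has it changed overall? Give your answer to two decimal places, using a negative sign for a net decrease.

174.28%

An 83.3% increase multiplies by 1.833.
Then a 4.6% decrease: 1.833 × 0.954 = 1.748682.
Then a 43.9% increase: 1.748682 × 1.439 = 2.516353398.
Then a 9% increase: 2.516353398 × 1.09 = 2.74282520382.
Overall factor 2.74282520382, i.e. 174.28%.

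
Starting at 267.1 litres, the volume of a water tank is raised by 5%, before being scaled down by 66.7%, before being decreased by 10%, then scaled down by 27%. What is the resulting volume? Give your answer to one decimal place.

61.4 litres

Each change multiplies by a factor: 1.05 × 0.333 × 0.9 × 0.73 = 0.22972005.
267.1 × 0.22972005 = 61.358225355 ≈ 61.4.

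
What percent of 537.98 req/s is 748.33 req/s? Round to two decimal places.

139.10%

748.33 req/s ÷ 537.98 req/s ≈ 139.10%.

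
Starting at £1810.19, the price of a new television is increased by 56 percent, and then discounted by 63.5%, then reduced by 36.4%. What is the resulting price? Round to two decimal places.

£655.54

Apply the 56% increase: £1810.19 × 1.56 = £2823.8964.
After the 63.5% decrease: £2823.8964 × 0.365 = £1030.722186.
After the 36.4% decrease: £1030.722186 × 0.636 = £655.539310296 ≈ £655.54.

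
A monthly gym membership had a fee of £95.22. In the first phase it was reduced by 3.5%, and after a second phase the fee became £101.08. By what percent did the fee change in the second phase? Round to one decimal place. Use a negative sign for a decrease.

10.0%

After the first phase: £95.22 × 0.965 = £91.8873.
Second-phase multiplier: £101.08 ÷ £91.8873 ≈ 1.10004.
That is a change of 10.0%.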